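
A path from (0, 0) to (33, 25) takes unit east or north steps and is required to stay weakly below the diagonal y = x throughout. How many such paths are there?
Number of paths = 4619594057037687

By the reflection principle (André's argument), the number of monotone paths to (33, 25) with n ≤ m that never go above y = x is C(58, 33) − C(58, 34) = 17451799771031262 − 12832205713993575 = 4619594057037687.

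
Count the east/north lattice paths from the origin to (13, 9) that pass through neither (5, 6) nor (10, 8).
Number of paths = 284966

Inclusion–exclusion. Total paths: C(22, 13) = 497420. Through P₁: C(11, 5)·C(11, 8) = 76230. Through P₂: C(18, 10)·C(4, 3) = 175032. Since P₁ is strictly southwest of P₂, a monotone path through both must visit P₁ then P₂; paths through both = C(11, 5)·C(7, 5)·C(4, 3) = 38808. Avoid both = 497420 − 76230 − 175032 + 38808 = 284966.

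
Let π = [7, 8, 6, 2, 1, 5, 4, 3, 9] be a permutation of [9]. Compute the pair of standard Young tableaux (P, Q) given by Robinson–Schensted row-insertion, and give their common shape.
P = [1, 3, 9] / [2, 4] / [5, 8] / [6] / [7];  Q = [1, 2, 9] / [3, 6] / [4, 7] / [5] / [8];  common shape = (3, 2, 2, 1, 1)

Row-insert the values π_1, π_2, … into P one at a time, bumping the leftmost entry strictly greater than the inserted value down to the next row. The recording tableau Q records, in position (i, j), the step at which that cell was added to P.
  Insert 7 (step 1): P = [7];  Q = [1]
  Insert 8 (step 2): P = [7, 8];  Q = [1, 2]
  Insert 6 (step 3): P = [6, 8] / [7];  Q = [1, 2] / [3]
  Insert 2 (step 4): P = [2, 8] / [6] / [7];  Q = [1, 2] / [3] / [4]
  Insert 1 (step 5): P = [1, 8] / [2] / [6] / [7];  Q = [1, 2] / [3] / [4] / [5]
  Insert 5 (step 6): P = [1, 5] / [2, 8] / [6] / [7];  Q = [1, 2] / [3, 6] / [4] / [5]
  Insert 4 (step 7): P = [1, 4] / [2, 5] / [6, 8] / [7];  Q = [1, 2] / [3, 6] / [4, 7] / [5]
  Insert 3 (step 8): P = [1, 3] / [2, 4] / [5, 8] / [6] / [7];  Q = [1, 2] / [3, 6] / [4, 7] / [5] / [8]
  Insert 9 (step 9): P = [1, 3, 9] / [2, 4] / [5, 8] / [6] / [7];  Q = [1, 2, 9] / [3, 6] / [4, 7] / [5] / [8]
Final shape: (3, 2, 2, 1, 1).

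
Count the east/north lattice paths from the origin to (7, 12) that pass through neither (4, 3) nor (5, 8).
Number of paths = 26533

Inclusion–exclusion. Total paths: C(19, 7) = 50388. Through P₁: C(7, 4)·C(12, 3) = 7700. Through P₂: C(13, 5)·C(6, 2) = 19305. Since P₁ is strictly southwest of P₂, a monotone path through both must visit P₁ then P₂; paths through both = C(7, 4)·C(6, 1)·C(6, 2) = 3150. Avoid both = 50388 − 7700 − 19305 + 3150 = 26533.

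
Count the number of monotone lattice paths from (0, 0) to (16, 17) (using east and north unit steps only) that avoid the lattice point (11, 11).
Number of paths = 840893526

Total paths from (0, 0) to (16, 17): C(33, 16) = 1166803110. Paths through (11, 11): (paths (0, 0) → (11, 11)) × (paths (11, 11) → (16, 17)) = C(22, 11) · C(11, 5) = 705432 · 462 = 325909584. Avoidance count = 1166803110 − 325909584 = 840893526.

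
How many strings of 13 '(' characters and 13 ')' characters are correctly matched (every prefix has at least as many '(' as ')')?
C_13 = 742900

These balanced parentheses are counted by the Catalan number C_n = (1/(n + 1)) · C(2n, n). For n = 13: C_13 = (1/14) · C(26, 13) = 10400600/14 = 742900.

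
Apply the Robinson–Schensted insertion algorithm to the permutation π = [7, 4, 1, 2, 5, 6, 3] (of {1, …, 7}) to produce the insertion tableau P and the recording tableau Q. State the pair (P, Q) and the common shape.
P = [1, 2, 3, 6] / [4, 5] / [7];  Q = [1, 4, 5, 6] / [2, 7] / [3];  common shape = (4, 2, 1)

Row-insert the values π_1, π_2, … into P one at a time, bumping the leftmost entry strictly greater than the inserted value down to the next row. The recording tableau Q records, in position (i, j), the step at which that cell was added to P.
  Insert 7 (step 1): P = [7];  Q = [1]
  Insert 4 (step 2): P = [4] / [7];  Q = [1] / [2]
  Insert 1 (step 3): P = [1] / [4] / [7];  Q = [1] / [2] / [3]
  Insert 2 (step 4): P = [1, 2] / [4] / [7];  Q = [1, 4] / [2] / [3]
  Insert 5 (step 5): P = [1, 2, 5] / [4] / [7];  Q = [1, 4, 5] / [2] / [3]
  Insert 6 (step 6): P = [1, 2, 5, 6] / [4] / [7];  Q = [1, 4, 5, 6] / [2] / [3]
  Insert 3 (step 7): P = [1, 2, 3, 6] / [4, 5] / [7];  Q = [1, 4, 5, 6] / [2, 7] / [3]
Final shape: (4, 2, 1).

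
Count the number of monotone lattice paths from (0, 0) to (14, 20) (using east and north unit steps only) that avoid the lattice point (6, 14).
Number of paths = 1275579360

Total paths from (0, 0) to (14, 20): C(34, 14) = 1391975640. Paths through (6, 14): (paths (0, 0) → (6, 14)) × (paths (6, 14) → (14, 20)) = C(20, 6) · C(14, 8) = 38760 · 3003 = 116396280. Avoidance count = 1391975640 − 116396280 = 1275579360.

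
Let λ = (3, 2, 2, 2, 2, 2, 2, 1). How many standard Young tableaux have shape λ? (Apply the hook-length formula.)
# SYT of shape (3, 2, 2, 2, 2, 2, 2, 1) = 18018

Hook-length formula: f^λ = n! / Π hook(c), product over all cells c of the Young diagram. For λ = (3, 2, 2, 2, 2, 2, 2, 1), n = 16 boxes. Hook lengths by row (left-to-right, top-to-bottom): [10, 8, 1]; [8, 6]; [7, 5]; [6, 4]; [5, 3]; [4, 2]; [3, 1]; [1]. Product of hooks = 1161216000. So f^λ = 16! / 1161216000 = 20922789888000 / 1161216000 = 18018.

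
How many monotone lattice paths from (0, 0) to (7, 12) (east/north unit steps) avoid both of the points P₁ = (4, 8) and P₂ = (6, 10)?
Number of paths = 17949

Inclusion–exclusion. Total paths: C(19, 7) = 50388. Through P₁: C(12, 4)·C(7, 3) = 17325. Through P₂: C(16, 6)·C(3, 1) = 24024. Since P₁ is strictly southwest of P₂, a monotone path through both must visit P₁ then P₂; paths through both = C(12, 4)·C(4, 2)·C(3, 1) = 8910. Avoid both = 50388 − 17325 − 24024 + 8910 = 17949.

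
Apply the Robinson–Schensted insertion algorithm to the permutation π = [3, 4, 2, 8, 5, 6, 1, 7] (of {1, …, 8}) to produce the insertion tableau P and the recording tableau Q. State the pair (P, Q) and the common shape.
P = [1, 4, 5, 6, 7] / [2, 8] / [3];  Q = [1, 2, 4, 6, 8] / [3, 5] / [7];  common shape = (5, 2, 1)

Row-insert the values π_1, π_2, … into P one at a time, bumping the leftmost entry strictly greater than the inserted value down to the next row. The recording tableau Q records, in position (i, j), the step at which that cell was added to P.
  Insert 3 (step 1): P = [3];  Q = [1]
  Insert 4 (step 2): P = [3, 4];  Q = [1, 2]
  Insert 2 (step 3): P = [2, 4] / [3];  Q = [1, 2] / [3]
  Insert 8 (step 4): P = [2, 4, 8] / [3];  Q = [1, 2, 4] / [3]
  Insert 5 (step 5): P = [2, 4, 5] / [3, 8];  Q = [1, 2, 4] / [3, 5]
  Insert 6 (step 6): P = [2, 4, 5, 6] / [3, 8];  Q = [1, 2, 4, 6] / [3, 5]
  Insert 1 (step 7): P = [1, 4, 5, 6] / [2, 8] / [3];  Q = [1, 2, 4, 6] / [3, 5] / [7]
  Insert 7 (step 8): P = [1, 4, 5, 6, 7] / [2, 8] / [3];  Q = [1, 2, 4, 6, 8] / [3, 5] / [7]
Final shape: (5, 2, 1).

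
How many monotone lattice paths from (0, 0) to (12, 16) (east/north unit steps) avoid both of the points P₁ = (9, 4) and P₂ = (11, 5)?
Number of paths = 30069754

Inclusion–exclusion. Total paths: C(28, 12) = 30421755. Through P₁: C(13, 9)·C(15, 3) = 325325. Through P₂: C(16, 11)·C(12, 1) = 52416. Since P₁ is strictly southwest of P₂, a monotone path through both must visit P₁ then P₂; paths through both = C(13, 9)·C(3, 2)·C(12, 1) = 25740. Avoid both = 30421755 − 325325 − 52416 + 25740 = 30069754.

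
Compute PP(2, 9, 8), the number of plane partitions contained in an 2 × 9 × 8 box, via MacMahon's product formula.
PP(2, 9, 8) = 118195220

Evaluate the triple product over i = 1..2, j = 1..9, k = 1..8. The factors are (2/1) · (3/2) · (4/3) · (5/4) · (6/5) · (7/6) · (8/7) · (9/8) · … (144 factors total). The numerators and denominators telescope so the product is an integer; carrying out the multiplication exactly gives PP(2, 9, 8) = 118195220.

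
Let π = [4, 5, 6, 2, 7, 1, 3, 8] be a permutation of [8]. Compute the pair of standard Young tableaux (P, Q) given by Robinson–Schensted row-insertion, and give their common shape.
P = [1, 3, 6, 7, 8] / [2, 5] / [4];  Q = [1, 2, 3, 5, 8] / [4, 7] / [6];  common shape = (5, 2, 1)

Row-insert the values π_1, π_2, … into P one at a time, bumping the leftmost entry strictly greater than the inserted value down to the next row. The recording tableau Q records, in position (i, j), the step at which that cell was added to P.
  Insert 4 (step 1): P = [4];  Q = [1]
  Insert 5 (step 2): P = [4, 5];  Q = [1, 2]
  Insert 6 (step 3): P = [4, 5, 6];  Q = [1, 2, 3]
  Insert 2 (step 4): P = [2, 5, 6] / [4];  Q = [1, 2, 3] / [4]
  Insert 7 (step 5): P = [2, 5, 6, 7] / [4];  Q = [1, 2, 3, 5] / [4]
  Insert 1 (step 6): P = [1, 5, 6, 7] / [2] / [4];  Q = [1, 2, 3, 5] / [4] / [6]
  Insert 3 (step 7): P = [1, 3, 6, 7] / [2, 5] / [4];  Q = [1, 2, 3, 5] / [4, 7] / [6]
  Insert 8 (step 8): P = [1, 3, 6, 7, 8] / [2, 5] / [4];  Q = [1, 2, 3, 5, 8] / [4, 7] / [6]
Final shape: (5, 2, 1).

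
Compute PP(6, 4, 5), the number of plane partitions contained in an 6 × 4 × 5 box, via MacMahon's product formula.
PP(6, 4, 5) = 133613766

Evaluate the triple product over i = 1..6, j = 1..4, k = 1..5. The factors are (2/1) · (3/2) · (4/3) · (5/4) · (6/5) · (3/2) · (4/3) · (5/4) · … (120 factors total). The numerators and denominators telescope so the product is an integer; carrying out the multiplication exactly gives PP(6, 4, 5) = 133613766.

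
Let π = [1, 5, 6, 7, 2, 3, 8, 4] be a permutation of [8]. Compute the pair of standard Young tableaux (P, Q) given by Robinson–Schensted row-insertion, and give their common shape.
P = [1, 2, 3, 4, 8] / [5, 6, 7];  Q = [1, 2, 3, 4, 7] / [5, 6, 8];  common shape = (5, 3)

Row-insert the values π_1, π_2, … into P one at a time, bumping the leftmost entry strictly greater than the inserted value down to the next row. The recording tableau Q records, in position (i, j), the step at which that cell was added to P.
  Insert 1 (step 1): P = [1];  Q = [1]
  Insert 5 (step 2): P = [1, 5];  Q = [1, 2]
  Insert 6 (step 3): P = [1, 5, 6];  Q = [1, 2, 3]
  Insert 7 (step 4): P = [1, 5, 6, 7];  Q = [1, 2, 3, 4]
  Insert 2 (step 5): P = [1, 2, 6, 7] / [5];  Q = [1, 2, 3, 4] / [5]
  Insert 3 (step 6): P = [1, 2, 3, 7] / [5, 6];  Q = [1, 2, 3, 4] / [5, 6]
  Insert 8 (step 7): P = [1, 2, 3, 7, 8] / [5, 6];  Q = [1, 2, 3, 4, 7] / [5, 6]
  Insert 4 (step 8): P = [1, 2, 3, 4, 8] / [5, 6, 7];  Q = [1, 2, 3, 4, 7] / [5, 6, 8]
Final shape: (5, 3).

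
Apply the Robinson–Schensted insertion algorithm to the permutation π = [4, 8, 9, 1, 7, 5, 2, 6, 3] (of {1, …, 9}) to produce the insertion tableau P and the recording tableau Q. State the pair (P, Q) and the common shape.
P = [1, 2, 3] / [4, 5, 6] / [7, 9] / [8];  Q = [1, 2, 3] / [4, 5, 8] / [6, 9] / [7];  common shape = (3, 3, 2, 1)

Row-insert the values π_1, π_2, … into P one at a time, bumping the leftmost entry strictly greater than the inserted value down to the next row. The recording tableau Q records, in position (i, j), the step at which that cell was added to P.
  Insert 4 (step 1): P = [4];  Q = [1]
  Insert 8 (step 2): P = [4, 8];  Q = [1, 2]
  Insert 9 (step 3): P = [4, 8, 9];  Q = [1, 2, 3]
  Insert 1 (step 4): P = [1, 8, 9] / [4];  Q = [1, 2, 3] / [4]
  Insert 7 (step 5): P = [1, 7, 9] / [4, 8];  Q = [1, 2, 3] / [4, 5]
  Insert 5 (step 6): P = [1, 5, 9] / [4, 7] / [8];  Q = [1, 2, 3] / [4, 5] / [6]
  Insert 2 (step 7): P = [1, 2, 9] / [4, 5] / [7] / [8];  Q = [1, 2, 3] / [4, 5] / [6] / [7]
  Insert 6 (step 8): P = [1, 2, 6] / [4, 5, 9] / [7] / [8];  Q = [1, 2, 3] / [4, 5, 8] / [6] / [7]
  Insert 3 (step 9): P = [1, 2, 3] / [4, 5, 6] / [7, 9] / [8];  Q = [1, 2, 3] / [4, 5, 8] / [6, 9] / [7]
Final shape: (3, 3, 2, 1).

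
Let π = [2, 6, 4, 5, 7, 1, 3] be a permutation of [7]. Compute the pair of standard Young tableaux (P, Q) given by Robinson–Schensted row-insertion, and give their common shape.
P = [1, 3, 5, 7] / [2, 4] / [6];  Q = [1, 2, 4, 5] / [3, 7] / [6];  common shape = (4, 2, 1)

Row-insert the values π_1, π_2, … into P one at a time, bumping the leftmost entry strictly greater than the inserted value down to the next row. The recording tableau Q records, in position (i, j), the step at which that cell was added to P.
  Insert 2 (step 1): P = [2];  Q = [1]
  Insert 6 (step 2): P = [2, 6];  Q = [1, 2]
  Insert 4 (step 3): P = [2, 4] / [6];  Q = [1, 2] / [3]
  Insert 5 (step 4): P = [2, 4, 5] / [6];  Q = [1, 2, 4] / [3]
  Insert 7 (step 5): P = [2, 4, 5, 7] / [6];  Q = [1, 2, 4, 5] / [3]
  Insert 1 (step 6): P = [1, 4, 5, 7] / [2] / [6];  Q = [1, 2, 4, 5] / [3] / [6]
  Insert 3 (step 7): P = [1, 3, 5, 7] / [2, 4] / [6];  Q = [1, 2, 4, 5] / [3, 7] / [6]
Final shape: (4, 2, 1).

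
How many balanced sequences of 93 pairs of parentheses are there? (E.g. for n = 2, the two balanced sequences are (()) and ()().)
C_93 = 60960876535340415751462563580829648891969728907438000

These balanced parentheses are counted by the Catalan number C_n = (1/(n + 1)) · C(2n, n). For n = 93: C_93 = (1/94) · C(186, 93) = 5730322394321999080637480976597986995845154517299172000/94 = 60960876535340415751462563580829648891969728907438000.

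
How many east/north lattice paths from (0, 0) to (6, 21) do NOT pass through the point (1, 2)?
Number of paths = 168498

Total paths from (0, 0) to (6, 21): C(27, 6) = 296010. Paths through (1, 2): (paths (0, 0) → (1, 2)) × (paths (1, 2) → (6, 21)) = C(3, 1) · C(24, 5) = 3 · 42504 = 127512. Avoidance count = 296010 − 127512 = 168498.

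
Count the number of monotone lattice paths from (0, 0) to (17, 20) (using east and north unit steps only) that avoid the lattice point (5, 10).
Number of paths = 13963490772

Total paths from (0, 0) to (17, 20): C(37, 17) = 15905368710. Paths through (5, 10): (paths (0, 0) → (5, 10)) × (paths (5, 10) → (17, 20)) = C(15, 5) · C(22, 12) = 3003 · 646646 = 1941877938. Avoidance count = 15905368710 − 1941877938 = 13963490772.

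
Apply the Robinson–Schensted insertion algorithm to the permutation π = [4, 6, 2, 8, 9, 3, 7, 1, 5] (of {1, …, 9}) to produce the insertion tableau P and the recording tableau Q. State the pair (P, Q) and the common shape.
P = [1, 3, 5, 9] / [2, 6, 7] / [4, 8];  Q = [1, 2, 4, 5] / [3, 6, 7] / [8, 9];  common shape = (4, 3, 2)

Row-insert the values π_1, π_2, … into P one at a time, bumping the leftmost entry strictly greater than the inserted value down to the next row. The recording tableau Q records, in position (i, j), the step at which that cell was added to P.
  Insert 4 (step 1): P = [4];  Q = [1]
  Insert 6 (step 2): P = [4, 6];  Q = [1, 2]
  Insert 2 (step 3): P = [2, 6] / [4];  Q = [1, 2] / [3]
  Insert 8 (step 4): P = [2, 6, 8] / [4];  Q = [1, 2, 4] / [3]
  Insert 9 (step 5): P = [2, 6, 8, 9] / [4];  Q = [1, 2, 4, 5] / [3]
  Insert 3 (step 6): P = [2, 3, 8, 9] / [4, 6];  Q = [1, 2, 4, 5] / [3, 6]
  Insert 7 (step 7): P = [2, 3, 7, 9] / [4, 6, 8];  Q = [1, 2, 4, 5] / [3, 6, 7]
  Insert 1 (step 8): P = [1, 3, 7, 9] / [2, 6, 8] / [4];  Q = [1, 2, 4, 5] / [3, 6, 7] / [8]
  Insert 5 (step 9): P = [1, 3, 5, 9] / [2, 6, 7] / [4, 8];  Q = [1, 2, 4, 5] / [3, 6, 7] / [8, 9]
Final shape: (4, 3, 2).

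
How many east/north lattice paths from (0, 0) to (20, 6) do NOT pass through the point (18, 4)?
Number of paths = 186340

Total paths from (0, 0) to (20, 6): C(26, 20) = 230230. Paths through (18, 4): (paths (0, 0) → (18, 4)) × (paths (18, 4) → (20, 6)) = C(22, 18) · C(4, 2) = 7315 · 6 = 43890. Avoidance count = 230230 − 43890 = 186340.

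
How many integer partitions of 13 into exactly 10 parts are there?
p(13, 10 parts) = 3

Partitions of n into exactly k parts ↔ partitions of n − k into at most k parts (subtract 1 from each part). For n = 13, k = 10, the partitions are: 4+1+1+1+1+1+1+1+1+1, 3+2+1+1+1+1+1+1+1+1, 2+2+2+1+1+1+1+1+1+1. Count = 3.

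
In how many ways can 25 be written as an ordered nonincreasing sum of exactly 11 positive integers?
p(25, 11 parts) = 131

Partitions of n into exactly k parts are in bijection with partitions of n − k into at most k parts (subtract 1 from each part). So p(25, exactly 11) = p(14, parts ≤ 11). Computing via the recurrence p(m, j) = p(m, j−1) + p(m−j, j) gives 131.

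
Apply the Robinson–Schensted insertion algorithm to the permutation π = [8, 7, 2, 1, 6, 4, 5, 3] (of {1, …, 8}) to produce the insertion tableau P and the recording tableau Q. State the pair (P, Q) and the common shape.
P = [1, 3, 5] / [2, 4] / [6] / [7] / [8];  Q = [1, 5, 7] / [2, 6] / [3] / [4] / [8];  common shape = (3, 2, 1, 1, 1)

Row-insert the values π_1, π_2, … into P one at a time, bumping the leftmost entry strictly greater than the inserted value down to the next row. The recording tableau Q records, in position (i, j), the step at which that cell was added to P.
  Insert 8 (step 1): P = [8];  Q = [1]
  Insert 7 (step 2): P = [7] / [8];  Q = [1] / [2]
  Insert 2 (step 3): P = [2] / [7] / [8];  Q = [1] / [2] / [3]
  Insert 1 (step 4): P = [1] / [2] / [7] / [8];  Q = [1] / [2] / [3] / [4]
  Insert 6 (step 5): P = [1, 6] / [2] / [7] / [8];  Q = [1, 5] / [2] / [3] / [4]
  Insert 4 (step 6): P = [1, 4] / [2, 6] / [7] / [8];  Q = [1, 5] / [2, 6] / [3] / [4]
  Insert 5 (step 7): P = [1, 4, 5] / [2, 6] / [7] / [8];  Q = [1, 5, 7] / [2, 6] / [3] / [4]
  Insert 3 (step 8): P = [1, 3, 5] / [2, 4] / [6] / [7] / [8];  Q = [1, 5, 7] / [2, 6] / [3] / [4] / [8]
Final shape: (3, 2, 1, 1, 1).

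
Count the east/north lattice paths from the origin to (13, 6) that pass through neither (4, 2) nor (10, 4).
Number of paths = 10597

Inclusion–exclusion. Total paths: C(19, 13) = 27132. Through P₁: C(6, 4)·C(13, 9) = 10725. Through P₂: C(14, 10)·C(5, 3) = 10010. Since P₁ is strictly southwest of P₂, a monotone path through both must visit P₁ then P₂; paths through both = C(6, 4)·C(8, 6)·C(5, 3) = 4200. Avoid both = 27132 − 10725 − 10010 + 4200 = 10597.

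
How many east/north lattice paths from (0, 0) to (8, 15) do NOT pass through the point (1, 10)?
Number of paths = 481602

Total paths from (0, 0) to (8, 15): C(23, 8) = 490314. Paths through (1, 10): (paths (0, 0) → (1, 10)) × (paths (1, 10) → (8, 15)) = C(11, 1) · C(12, 7) = 11 · 792 = 8712. Avoidance count = 490314 − 8712 = 481602.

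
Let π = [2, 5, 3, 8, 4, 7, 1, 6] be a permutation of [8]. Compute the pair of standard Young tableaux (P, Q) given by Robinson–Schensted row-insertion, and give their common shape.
P = [1, 3, 4, 6] / [2, 7] / [5, 8];  Q = [1, 2, 4, 6] / [3, 5] / [7, 8];  common shape = (4, 2, 2)

Row-insert the values π_1, π_2, … into P one at a time, bumping the leftmost entry strictly greater than the inserted value down to the next row. The recording tableau Q records, in position (i, j), the step at which that cell was added to P.
  Insert 2 (step 1): P = [2];  Q = [1]
  Insert 5 (step 2): P = [2, 5];  Q = [1, 2]
  Insert 3 (step 3): P = [2, 3] / [5];  Q = [1, 2] / [3]
  Insert 8 (step 4): P = [2, 3, 8] / [5];  Q = [1, 2, 4] / [3]
  Insert 4 (step 5): P = [2, 3, 4] / [5, 8];  Q = [1, 2, 4] / [3, 5]
  Insert 7 (step 6): P = [2, 3, 4, 7] / [5, 8];  Q = [1, 2, 4, 6] / [3, 5]
  Insert 1 (step 7): P = [1, 3, 4, 7] / [2, 8] / [5];  Q = [1, 2, 4, 6] / [3, 5] / [7]
  Insert 6 (step 8): P = [1, 3, 4, 6] / [2, 7] / [5, 8];  Q = [1, 2, 4, 6] / [3, 5] / [7, 8]
Final shape: (4, 2, 2).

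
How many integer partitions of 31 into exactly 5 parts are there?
p(31, 5 parts) = 427

Partitions of n into exactly k parts are in bijection with partitions of n − k into at most k parts (subtract 1 from each part). So p(31, exactly 5) = p(26, parts ≤ 5). Computing via the recurrence p(m, j) = p(m, j−1) + p(m−j, j) gives 427.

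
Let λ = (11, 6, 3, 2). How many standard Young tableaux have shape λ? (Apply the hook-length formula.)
# SYT of shape (11, 6, 3, 2) = 230234400

Hook-length formula: f^λ = n! / Π hook(c), product over all cells c of the Young diagram. For λ = (11, 6, 3, 2), n = 22 boxes. Hook lengths by row (left-to-right, top-to-bottom): [14, 13, 11, 9, 8, 7, 5, 4, 3, 2, 1]; [8, 7, 5, 3, 2, 1]; [4, 3, 1]; [2, 1]. Product of hooks = 4881984307200. So f^λ = 22! / 4881984307200 = 1124000727777607680000 / 4881984307200 = 230234400.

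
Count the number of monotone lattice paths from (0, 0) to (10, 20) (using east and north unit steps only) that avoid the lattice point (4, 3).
Number of paths = 26511870

Total paths from (0, 0) to (10, 20): C(30, 10) = 30045015. Paths through (4, 3): (paths (0, 0) → (4, 3)) × (paths (4, 3) → (10, 20)) = C(7, 4) · C(23, 6) = 35 · 100947 = 3533145. Avoidance count = 30045015 − 3533145 = 26511870.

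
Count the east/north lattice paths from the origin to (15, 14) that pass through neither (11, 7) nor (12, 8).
Number of paths = 61821792

Inclusion–exclusion. Total paths: C(29, 15) = 77558760. Through P₁: C(18, 11)·C(11, 4) = 10501920. Through P₂: C(20, 12)·C(9, 3) = 10581480. Since P₁ is strictly southwest of P₂, a monotone path through both must visit P₁ then P₂; paths through both = C(18, 11)·C(2, 1)·C(9, 3) = 5346432. Avoid both = 77558760 − 10501920 − 10581480 + 5346432 = 61821792.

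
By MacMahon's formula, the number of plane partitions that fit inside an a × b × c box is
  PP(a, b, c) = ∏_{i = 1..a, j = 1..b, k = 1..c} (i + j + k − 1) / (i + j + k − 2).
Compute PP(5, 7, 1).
PP(5, 7, 1) = 792

Evaluate the triple product over i = 1..5, j = 1..7, k = 1..1. The factors are (2/1) · (3/2) · (4/3) · (5/4) · (6/5) · (7/6) · (8/7) · (3/2) · … (35 factors total). The numerators and denominators telescope so the product is an integer; carrying out the multiplication exactly gives PP(5, 7, 1) = 792.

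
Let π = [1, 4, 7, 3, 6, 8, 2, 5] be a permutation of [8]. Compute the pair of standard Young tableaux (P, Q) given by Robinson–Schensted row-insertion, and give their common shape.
P = [1, 2, 5, 8] / [3, 6] / [4, 7];  Q = [1, 2, 3, 6] / [4, 5] / [7, 8];  common shape = (4, 2, 2)

Row-insert the values π_1, π_2, … into P one at a time, bumping the leftmost entry strictly greater than the inserted value down to the next row. The recording tableau Q records, in position (i, j), the step at which that cell was added to P.
  Insert 1 (step 1): P = [1];  Q = [1]
  Insert 4 (step 2): P = [1, 4];  Q = [1, 2]
  Insert 7 (step 3): P = [1, 4, 7];  Q = [1, 2, 3]
  Insert 3 (step 4): P = [1, 3, 7] / [4];  Q = [1, 2, 3] / [4]
  Insert 6 (step 5): P = [1, 3, 6] / [4, 7];  Q = [1, 2, 3] / [4, 5]
  Insert 8 (step 6): P = [1, 3, 6, 8] / [4, 7];  Q = [1, 2, 3, 6] / [4, 5]
  Insert 2 (step 7): P = [1, 2, 6, 8] / [3, 7] / [4];  Q = [1, 2, 3, 6] / [4, 5] / [7]
  Insert 5 (step 8): P = [1, 2, 5, 8] / [3, 6] / [4, 7];  Q = [1, 2, 3, 6] / [4, 5] / [7, 8]
Final shape: (4, 2, 2).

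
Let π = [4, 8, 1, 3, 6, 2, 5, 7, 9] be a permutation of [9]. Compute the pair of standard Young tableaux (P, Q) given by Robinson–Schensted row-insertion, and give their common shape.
P = [1, 2, 5, 7, 9] / [3, 6] / [4, 8];  Q = [1, 2, 5, 8, 9] / [3, 4] / [6, 7];  common shape = (5, 2, 2)

Row-insert the values π_1, π_2, … into P one at a time, bumping the leftmost entry strictly greater than the inserted value down to the next row. The recording tableau Q records, in position (i, j), the step at which that cell was added to P.
  Insert 4 (step 1): P = [4];  Q = [1]
  Insert 8 (step 2): P = [4, 8];  Q = [1, 2]
  Insert 1 (step 3): P = [1, 8] / [4];  Q = [1, 2] / [3]
  Insert 3 (step 4): P = [1, 3] / [4, 8];  Q = [1, 2] / [3, 4]
  Insert 6 (step 5): P = [1, 3, 6] / [4, 8];  Q = [1, 2, 5] / [3, 4]
  Insert 2 (step 6): P = [1, 2, 6] / [3, 8] / [4];  Q = [1, 2, 5] / [3, 4] / [6]
  Insert 5 (step 7): P = [1, 2, 5] / [3, 6] / [4, 8];  Q = [1, 2, 5] / [3, 4] / [6, 7]
  Insert 7 (step 8): P = [1, 2, 5, 7] / [3, 6] / [4, 8];  Q = [1, 2, 5, 8] / [3, 4] / [6, 7]
  Insert 9 (step 9): P = [1, 2, 5, 7, 9] / [3, 6] / [4, 8];  Q = [1, 2, 5, 8, 9] / [3, 4] / [6, 7]
Final shape: (5, 2, 2).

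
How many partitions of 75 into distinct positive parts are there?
q(75) = 48446

A partition into distinct parts is a strictly decreasing sequence summing to n. The recurrence d(n, m) = d(n, m−1) + d(n−m, m−1) (use part m at most once) with q(n) = d(n, n) gives q(75) = 48446. (Euler's theorem: # distinct-part partitions = # odd-part partitions.)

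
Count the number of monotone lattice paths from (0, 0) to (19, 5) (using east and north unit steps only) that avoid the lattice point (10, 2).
Number of paths = 27984

Total paths from (0, 0) to (19, 5): C(24, 19) = 42504. Paths through (10, 2): (paths (0, 0) → (10, 2)) × (paths (10, 2) → (19, 5)) = C(12, 10) · C(12, 9) = 66 · 220 = 14520. Avoidance count = 42504 − 14520 = 27984.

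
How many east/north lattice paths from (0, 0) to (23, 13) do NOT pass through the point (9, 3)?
Number of paths = 1879313280

Total paths from (0, 0) to (23, 13): C(36, 23) = 2310789600. Paths through (9, 3): (paths (0, 0) → (9, 3)) × (paths (9, 3) → (23, 13)) = C(12, 9) · C(24, 14) = 220 · 1961256 = 431476320. Avoidance count = 2310789600 − 431476320 = 1879313280.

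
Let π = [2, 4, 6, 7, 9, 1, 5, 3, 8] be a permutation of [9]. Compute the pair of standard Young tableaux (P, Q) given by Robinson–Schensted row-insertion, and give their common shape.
P = [1, 3, 5, 7, 8] / [2, 4, 9] / [6];  Q = [1, 2, 3, 4, 5] / [6, 7, 9] / [8];  common shape = (5, 3, 1)

Row-insert the values π_1, π_2, … into P one at a time, bumping the leftmost entry strictly greater than the inserted value down to the next row. The recording tableau Q records, in position (i, j), the step at which that cell was added to P.
  Insert 2 (step 1): P = [2];  Q = [1]
  Insert 4 (step 2): P = [2, 4];  Q = [1, 2]
  Insert 6 (step 3): P = [2, 4, 6];  Q = [1, 2, 3]
  Insert 7 (step 4): P = [2, 4, 6, 7];  Q = [1, 2, 3, 4]
  Insert 9 (step 5): P = [2, 4, 6, 7, 9];  Q = [1, 2, 3, 4, 5]
  Insert 1 (step 6): P = [1, 4, 6, 7, 9] / [2];  Q = [1, 2, 3, 4, 5] / [6]
  Insert 5 (step 7): P = [1, 4, 5, 7, 9] / [2, 6];  Q = [1, 2, 3, 4, 5] / [6, 7]
  Insert 3 (step 8): P = [1, 3, 5, 7, 9] / [2, 4] / [6];  Q = [1, 2, 3, 4, 5] / [6, 7] / [8]
  Insert 8 (step 9): P = [1, 3, 5, 7, 8] / [2, 4, 9] / [6];  Q = [1, 2, 3, 4, 5] / [6, 7, 9] / [8]
Final shape: (5, 3, 1).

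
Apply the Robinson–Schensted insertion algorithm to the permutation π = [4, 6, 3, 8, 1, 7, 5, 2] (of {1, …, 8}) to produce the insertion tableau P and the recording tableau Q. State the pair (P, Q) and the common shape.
P = [1, 2, 7] / [3, 5] / [4, 6] / [8];  Q = [1, 2, 4] / [3, 6] / [5, 7] / [8];  common shape = (3, 2, 2, 1)

Row-insert the values π_1, π_2, … into P one at a time, bumping the leftmost entry strictly greater than the inserted value down to the next row. The recording tableau Q records, in position (i, j), the step at which that cell was added to P.
  Insert 4 (step 1): P = [4];  Q = [1]
  Insert 6 (step 2): P = [4, 6];  Q = [1, 2]
  Insert 3 (step 3): P = [3, 6] / [4];  Q = [1, 2] / [3]
  Insert 8 (step 4): P = [3, 6, 8] / [4];  Q = [1, 2, 4] / [3]
  Insert 1 (step 5): P = [1, 6, 8] / [3] / [4];  Q = [1, 2, 4] / [3] / [5]
  Insert 7 (step 6): P = [1, 6, 7] / [3, 8] / [4];  Q = [1, 2, 4] / [3, 6] / [5]
  Insert 5 (step 7): P = [1, 5, 7] / [3, 6] / [4, 8];  Q = [1, 2, 4] / [3, 6] / [5, 7]
  Insert 2 (step 8): P = [1, 2, 7] / [3, 5] / [4, 6] / [8];  Q = [1, 2, 4] / [3, 6] / [5, 7] / [8]
Final shape: (3, 2, 2, 1).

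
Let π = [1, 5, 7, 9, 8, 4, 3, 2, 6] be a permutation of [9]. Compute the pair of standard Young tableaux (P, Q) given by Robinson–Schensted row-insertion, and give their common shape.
P = [1, 2, 6, 8] / [3, 7] / [4] / [5] / [9];  Q = [1, 2, 3, 4] / [5, 9] / [6] / [7] / [8];  common shape = (4, 2, 1, 1, 1)

Row-insert the values π_1, π_2, … into P one at a time, bumping the leftmost entry strictly greater than the inserted value down to the next row. The recording tableau Q records, in position (i, j), the step at which that cell was added to P.
  Insert 1 (step 1): P = [1];  Q = [1]
  Insert 5 (step 2): P = [1, 5];  Q = [1, 2]
  Insert 7 (step 3): P = [1, 5, 7];  Q = [1, 2, 3]
  Insert 9 (step 4): P = [1, 5, 7, 9];  Q = [1, 2, 3, 4]
  Insert 8 (step 5): P = [1, 5, 7, 8] / [9];  Q = [1, 2, 3, 4] / [5]
  Insert 4 (step 6): P = [1, 4, 7, 8] / [5] / [9];  Q = [1, 2, 3, 4] / [5] / [6]
  Insert 3 (step 7): P = [1, 3, 7, 8] / [4] / [5] / [9];  Q = [1, 2, 3, 4] / [5] / [6] / [7]
  Insert 2 (step 8): P = [1, 2, 7, 8] / [3] / [4] / [5] / [9];  Q = [1, 2, 3, 4] / [5] / [6] / [7] / [8]
  Insert 6 (step 9): P = [1, 2, 6, 8] / [3, 7] / [4] / [5] / [9];  Q = [1, 2, 3, 4] / [5, 9] / [6] / [7] / [8]
Final shape: (4, 2, 1, 1, 1).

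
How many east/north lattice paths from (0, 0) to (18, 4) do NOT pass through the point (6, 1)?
Number of paths = 4130

Total paths from (0, 0) to (18, 4): C(22, 18) = 7315. Paths through (6, 1): (paths (0, 0) → (6, 1)) × (paths (6, 1) → (18, 4)) = C(7, 6) · C(15, 12) = 7 · 455 = 3185. Avoidance count = 7315 − 3185 = 4130.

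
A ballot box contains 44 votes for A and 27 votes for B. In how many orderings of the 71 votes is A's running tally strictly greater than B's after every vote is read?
Strict-lead orderings = 7035125006101363640

Total orderings of the 71 votes with 44 for A: C(71, 44) = 29381992672540989320. By the Bertrand ballot formula (Cycle Lemma / reflection principle), the number of orderings in which A is strictly ahead of B throughout is (p − q)/(p + q) · C(p + q, p) = (44 − 27)/(44 + 27) · 29381992672540989320 = 7035125006101363640.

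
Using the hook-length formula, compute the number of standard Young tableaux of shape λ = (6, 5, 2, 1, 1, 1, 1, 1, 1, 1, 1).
# SYT of shape (6, 5, 2, 1, 1, 1, 1, 1, 1, 1, 1) = 44895708

Hook-length formula: f^λ = n! / Π hook(c), product over all cells c of the Young diagram. For λ = (6, 5, 2, 1, 1, 1, 1, 1, 1, 1, 1), n = 21 boxes. Hook lengths by row (left-to-right, top-to-bottom): [16, 7, 5, 4, 3, 1]; [14, 5, 3, 2, 1]; [10, 1]; [8]; [7]; [6]; [5]; [4]; [3]; [2]; [1]. Product of hooks = 1137991680000. So f^λ = 21! / 1137991680000 = 51090942171709440000 / 1137991680000 = 44895708.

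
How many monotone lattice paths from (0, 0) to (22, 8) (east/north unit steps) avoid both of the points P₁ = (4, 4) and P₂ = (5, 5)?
Number of paths = 5213195

Inclusion–exclusion. Total paths: C(30, 22) = 5852925. Through P₁: C(8, 4)·C(22, 18) = 512050. Through P₂: C(10, 5)·C(20, 17) = 287280. Since P₁ is strictly southwest of P₂, a monotone path through both must visit P₁ then P₂; paths through both = C(8, 4)·C(2, 1)·C(20, 17) = 159600. Avoid both = 5852925 − 512050 − 287280 + 159600 = 5213195.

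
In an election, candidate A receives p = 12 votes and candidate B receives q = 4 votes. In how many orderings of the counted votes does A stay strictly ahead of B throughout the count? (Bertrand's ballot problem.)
Strict-lead orderings = 910

Total orderings of the 16 votes with 12 for A: C(16, 12) = 1820. By the Bertrand ballot formula (Cycle Lemma / reflection principle), the number of orderings in which A is strictly ahead of B throughout is (p − q)/(p + q) · C(p + q, p) = (12 − 4)/(12 + 4) · 1820 = 910.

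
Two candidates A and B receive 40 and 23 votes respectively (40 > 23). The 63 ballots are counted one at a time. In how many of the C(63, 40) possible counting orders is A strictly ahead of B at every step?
Strict-lead orderings = 25363302339192405

Total orderings of the 63 votes with 40 for A: C(63, 40) = 93993414551124795. By the Bertrand ballot formula (Cycle Lemma / reflection principle), the number of orderings in which A is strictly ahead of B throughout is (p − q)/(p + q) · C(p + q, p) = (40 − 23)/(40 + 23) · 93993414551124795 = 25363302339192405.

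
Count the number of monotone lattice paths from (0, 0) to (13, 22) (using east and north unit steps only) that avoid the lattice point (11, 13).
Number of paths = 1339049880

Total paths from (0, 0) to (13, 22): C(35, 13) = 1476337800. Paths through (11, 13): (paths (0, 0) → (11, 13)) × (paths (11, 13) → (13, 22)) = C(24, 11) · C(11, 2) = 2496144 · 55 = 137287920. Avoidance count = 1476337800 − 137287920 = 1339049880.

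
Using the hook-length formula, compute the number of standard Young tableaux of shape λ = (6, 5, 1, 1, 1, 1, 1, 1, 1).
# SYT of shape (6, 5, 1, 1, 1, 1, 1, 1, 1) = 875160

Hook-length formula: f^λ = n! / Π hook(c), product over all cells c of the Young diagram. For λ = (6, 5, 1, 1, 1, 1, 1, 1, 1), n = 18 boxes. Hook lengths by row (left-to-right, top-to-bottom): [14, 6, 5, 4, 3, 1]; [12, 4, 3, 2, 1]; [7]; [6]; [5]; [4]; [3]; [2]; [1]. Product of hooks = 7315660800. So f^λ = 18! / 7315660800 = 6402373705728000 / 7315660800 = 875160.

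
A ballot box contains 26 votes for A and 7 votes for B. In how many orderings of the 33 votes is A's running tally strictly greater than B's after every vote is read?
Strict-lead orderings = 2459664

Total orderings of the 33 votes with 26 for A: C(33, 26) = 4272048. By the Bertrand ballot formula (Cycle Lemma / reflection principle), the number of orderings in which A is strictly ahead of B throughout is (p − q)/(p + q) · C(p + q, p) = (26 − 7)/(26 + 7) · 4272048 = 2459664.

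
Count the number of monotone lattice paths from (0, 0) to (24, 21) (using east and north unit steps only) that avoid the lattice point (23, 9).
Number of paths = 3773291115750

Total paths from (0, 0) to (24, 21): C(45, 24) = 3773655750150. Paths through (23, 9): (paths (0, 0) → (23, 9)) × (paths (23, 9) → (24, 21)) = C(32, 23) · C(13, 1) = 28048800 · 13 = 364634400. Avoidance count = 3773655750150 − 364634400 = 3773291115750.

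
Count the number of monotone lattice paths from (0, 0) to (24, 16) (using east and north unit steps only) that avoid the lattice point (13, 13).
Number of paths = 59066283250

Total paths from (0, 0) to (24, 16): C(40, 24) = 62852101650. Paths through (13, 13): (paths (0, 0) → (13, 13)) × (paths (13, 13) → (24, 16)) = C(26, 13) · C(14, 11) = 10400600 · 364 = 3785818400. Avoidance count = 62852101650 − 3785818400 = 59066283250.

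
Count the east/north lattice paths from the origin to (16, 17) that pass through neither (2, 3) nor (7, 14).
Number of paths = 749665110

Inclusion–exclusion. Total paths: C(33, 16) = 1166803110. Through P₁: C(5, 2)·C(28, 14) = 401166000. Through P₂: C(21, 7)·C(12, 9) = 25581600. Since P₁ is strictly southwest of P₂, a monotone path through both must visit P₁ then P₂; paths through both = C(5, 2)·C(16, 5)·C(12, 9) = 9609600. Avoid both = 1166803110 − 401166000 − 25581600 + 9609600 = 749665110.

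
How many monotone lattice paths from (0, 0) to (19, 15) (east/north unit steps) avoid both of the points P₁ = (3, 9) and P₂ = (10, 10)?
Number of paths = 1473194668

Inclusion–exclusion. Total paths: C(34, 19) = 1855967520. Through P₁: C(12, 3)·C(22, 16) = 16414860. Through P₂: C(20, 10)·C(14, 9) = 369881512. Since P₁ is strictly southwest of P₂, a monotone path through both must visit P₁ then P₂; paths through both = C(12, 3)·C(8, 7)·C(14, 9) = 3523520. Avoid both = 1855967520 − 16414860 − 369881512 + 3523520 = 1473194668.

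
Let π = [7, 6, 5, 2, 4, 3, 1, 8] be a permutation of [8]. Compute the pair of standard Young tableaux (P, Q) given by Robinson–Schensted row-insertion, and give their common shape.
P = [1, 3, 8] / [2] / [4] / [5] / [6] / [7];  Q = [1, 5, 8] / [2] / [3] / [4] / [6] / [7];  common shape = (3, 1, 1, 1, 1, 1)

Row-insert the values π_1, π_2, … into P one at a time, bumping the leftmost entry strictly greater than the inserted value down to the next row. The recording tableau Q records, in position (i, j), the step at which that cell was added to P.
  Insert 7 (step 1): P = [7];  Q = [1]
  Insert 6 (step 2): P = [6] / [7];  Q = [1] / [2]
  Insert 5 (step 3): P = [5] / [6] / [7];  Q = [1] / [2] / [3]
  Insert 2 (step 4): P = [2] / [5] / [6] / [7];  Q = [1] / [2] / [3] / [4]
  Insert 4 (step 5): P = [2, 4] / [5] / [6] / [7];  Q = [1, 5] / [2] / [3] / [4]
  Insert 3 (step 6): P = [2, 3] / [4] / [5] / [6] / [7];  Q = [1, 5] / [2] / [3] / [4] / [6]
  Insert 1 (step 7): P = [1, 3] / [2] / [4] / [5] / [6] / [7];  Q = [1, 5] / [2] / [3] / [4] / [6] / [7]
  Insert 8 (step 8): P = [1, 3, 8] / [2] / [4] / [5] / [6] / [7];  Q = [1, 5, 8] / [2] / [3] / [4] / [6] / [7]
Final shape: (3, 1, 1, 1, 1, 1).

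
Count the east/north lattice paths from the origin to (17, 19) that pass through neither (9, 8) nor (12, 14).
Number of paths = 4840951860

Inclusion–exclusion. Total paths: C(36, 17) = 8597496600. Through P₁: C(17, 9)·C(19, 8) = 1837398420. Through P₂: C(26, 12)·C(10, 5) = 2433740400. Since P₁ is strictly southwest of P₂, a monotone path through both must visit P₁ then P₂; paths through both = C(17, 9)·C(9, 3)·C(10, 5) = 514594080. Avoid both = 8597496600 − 1837398420 − 2433740400 + 514594080 = 4840951860.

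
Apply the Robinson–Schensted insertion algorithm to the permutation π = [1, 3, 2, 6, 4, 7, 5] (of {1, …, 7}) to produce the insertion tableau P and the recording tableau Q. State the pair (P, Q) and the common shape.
P = [1, 2, 4, 5] / [3, 6, 7];  Q = [1, 2, 4, 6] / [3, 5, 7];  common shape = (4, 3)

Row-insert the values π_1, π_2, … into P one at a time, bumping the leftmost entry strictly greater than the inserted value down to the next row. The recording tableau Q records, in position (i, j), the step at which that cell was added to P.
  Insert 1 (step 1): P = [1];  Q = [1]
  Insert 3 (step 2): P = [1, 3];  Q = [1, 2]
  Insert 2 (step 3): P = [1, 2] / [3];  Q = [1, 2] / [3]
  Insert 6 (step 4): P = [1, 2, 6] / [3];  Q = [1, 2, 4] / [3]
  Insert 4 (step 5): P = [1, 2, 4] / [3, 6];  Q = [1, 2, 4] / [3, 5]
  Insert 7 (step 6): P = [1, 2, 4, 7] / [3, 6];  Q = [1, 2, 4, 6] / [3, 5]
  Insert 5 (step 7): P = [1, 2, 4, 5] / [3, 6, 7];  Q = [1, 2, 4, 6] / [3, 5, 7]
Final shape: (4, 3).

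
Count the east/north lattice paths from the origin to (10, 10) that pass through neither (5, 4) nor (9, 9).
Number of paths = 61056

Inclusion–exclusion. Total paths: C(20, 10) = 184756. Through P₁: C(9, 5)·C(11, 5) = 58212. Through P₂: C(18, 9)·C(2, 1) = 97240. Since P₁ is strictly southwest of P₂, a monotone path through both must visit P₁ then P₂; paths through both = C(9, 5)·C(9, 4)·C(2, 1) = 31752. Avoid both = 184756 − 58212 − 97240 + 31752 = 61056.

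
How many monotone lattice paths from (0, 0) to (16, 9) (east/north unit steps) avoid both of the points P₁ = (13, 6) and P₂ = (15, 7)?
Number of paths = 1232891

Inclusion–exclusion. Total paths: C(25, 16) = 2042975. Through P₁: C(19, 13)·C(6, 3) = 542640. Through P₂: C(22, 15)·C(3, 1) = 511632. Since P₁ is strictly southwest of P₂, a monotone path through both must visit P₁ then P₂; paths through both = C(19, 13)·C(3, 2)·C(3, 1) = 244188. Avoid both = 2042975 − 542640 − 511632 + 244188 = 1232891.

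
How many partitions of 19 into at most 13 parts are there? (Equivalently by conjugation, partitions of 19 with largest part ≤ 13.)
p(19, parts ≤ 13) = 471

Use the recurrence p(n, m) = p(n, m−1) + p(n−m, m): either the largest part is < m (count p(n, m−1)) or the largest part is exactly m (remove one copy of m, count p(n−m, m)). With p(0, ·) = 1 this gives p(19, parts ≤ 13) = 471. (By conjugating Young diagrams, this also counts partitions of 19 into at most 13 parts.)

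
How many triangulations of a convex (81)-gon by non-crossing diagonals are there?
C_79 = 289450081175264899454283846029490767264392230

These polygon triangulations are counted by the Catalan number C_n = (1/(n + 1)) · C(2n, n). For n = 79: C_79 = (1/80) · C(158, 79) = 23156006494021191956342707682359261381151378400/80 = 289450081175264899454283846029490767264392230.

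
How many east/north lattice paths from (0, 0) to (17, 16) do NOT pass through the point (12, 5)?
Number of paths = 1139773926

Total paths from (0, 0) to (17, 16): C(33, 17) = 1166803110. Paths through (12, 5): (paths (0, 0) → (12, 5)) × (paths (12, 5) → (17, 16)) = C(17, 12) · C(16, 5) = 6188 · 4368 = 27029184. Avoidance count = 1166803110 − 27029184 = 1139773926.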